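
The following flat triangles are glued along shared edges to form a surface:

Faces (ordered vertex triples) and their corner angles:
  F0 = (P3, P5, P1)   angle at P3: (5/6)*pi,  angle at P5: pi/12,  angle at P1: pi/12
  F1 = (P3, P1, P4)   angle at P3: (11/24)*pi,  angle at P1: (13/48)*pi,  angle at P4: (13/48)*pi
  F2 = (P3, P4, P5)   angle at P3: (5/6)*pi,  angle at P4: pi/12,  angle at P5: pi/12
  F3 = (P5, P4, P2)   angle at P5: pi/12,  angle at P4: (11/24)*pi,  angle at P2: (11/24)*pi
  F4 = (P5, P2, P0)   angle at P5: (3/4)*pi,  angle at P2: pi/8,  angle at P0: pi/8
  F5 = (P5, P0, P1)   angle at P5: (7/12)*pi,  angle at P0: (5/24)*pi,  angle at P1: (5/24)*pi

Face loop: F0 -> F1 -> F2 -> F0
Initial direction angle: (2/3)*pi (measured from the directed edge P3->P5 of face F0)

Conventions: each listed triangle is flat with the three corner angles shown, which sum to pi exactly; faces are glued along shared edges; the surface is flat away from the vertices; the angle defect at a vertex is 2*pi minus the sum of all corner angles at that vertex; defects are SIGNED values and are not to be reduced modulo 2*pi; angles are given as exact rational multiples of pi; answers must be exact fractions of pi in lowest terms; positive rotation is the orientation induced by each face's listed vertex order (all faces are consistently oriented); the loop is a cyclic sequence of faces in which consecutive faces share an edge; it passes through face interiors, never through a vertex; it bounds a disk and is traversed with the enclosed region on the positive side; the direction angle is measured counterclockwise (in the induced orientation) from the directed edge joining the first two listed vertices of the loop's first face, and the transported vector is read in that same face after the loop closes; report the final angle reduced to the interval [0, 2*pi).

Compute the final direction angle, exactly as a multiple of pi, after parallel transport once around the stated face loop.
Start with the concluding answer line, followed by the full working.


Answer: final direction angle = (13/24)*pi

enclosed vertex P3: corner angles sum to (17/8)*pi, defect = 2*pi - (17/8)*pi = -pi/8
by Gauss-Bonnet the loop rotates the vector by the enclosed defect sum (positive orientation, mod 2*pi)
final angle = (2/3)*pi - pi/8 = (13/24)*pi (mod 2*pi)


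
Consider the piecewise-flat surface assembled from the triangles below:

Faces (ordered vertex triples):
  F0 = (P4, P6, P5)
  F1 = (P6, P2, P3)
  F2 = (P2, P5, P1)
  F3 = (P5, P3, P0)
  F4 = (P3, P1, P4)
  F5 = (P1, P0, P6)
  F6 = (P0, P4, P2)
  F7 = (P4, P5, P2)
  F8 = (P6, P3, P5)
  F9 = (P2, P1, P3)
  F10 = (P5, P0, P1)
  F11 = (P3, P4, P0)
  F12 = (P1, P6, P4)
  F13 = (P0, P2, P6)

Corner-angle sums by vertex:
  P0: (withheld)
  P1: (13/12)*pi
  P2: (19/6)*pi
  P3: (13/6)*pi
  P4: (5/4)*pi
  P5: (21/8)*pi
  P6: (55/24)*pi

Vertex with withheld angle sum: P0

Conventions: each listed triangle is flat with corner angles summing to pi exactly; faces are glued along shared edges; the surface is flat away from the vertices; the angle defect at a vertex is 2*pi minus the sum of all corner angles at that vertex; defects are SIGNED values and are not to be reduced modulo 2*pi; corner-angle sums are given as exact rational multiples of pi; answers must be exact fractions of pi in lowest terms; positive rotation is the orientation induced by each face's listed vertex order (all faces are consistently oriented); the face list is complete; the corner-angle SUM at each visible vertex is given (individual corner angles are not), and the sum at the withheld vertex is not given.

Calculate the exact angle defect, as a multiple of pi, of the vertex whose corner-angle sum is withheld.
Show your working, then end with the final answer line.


V = 7, E = 21, F = 14; chi = V - E + F = 0
Gauss-Bonnet: total defect = 2*pi*chi = 0; visible defects sum to (-7/12)*pi

Answer: defect(P0) = (7/12)*pi


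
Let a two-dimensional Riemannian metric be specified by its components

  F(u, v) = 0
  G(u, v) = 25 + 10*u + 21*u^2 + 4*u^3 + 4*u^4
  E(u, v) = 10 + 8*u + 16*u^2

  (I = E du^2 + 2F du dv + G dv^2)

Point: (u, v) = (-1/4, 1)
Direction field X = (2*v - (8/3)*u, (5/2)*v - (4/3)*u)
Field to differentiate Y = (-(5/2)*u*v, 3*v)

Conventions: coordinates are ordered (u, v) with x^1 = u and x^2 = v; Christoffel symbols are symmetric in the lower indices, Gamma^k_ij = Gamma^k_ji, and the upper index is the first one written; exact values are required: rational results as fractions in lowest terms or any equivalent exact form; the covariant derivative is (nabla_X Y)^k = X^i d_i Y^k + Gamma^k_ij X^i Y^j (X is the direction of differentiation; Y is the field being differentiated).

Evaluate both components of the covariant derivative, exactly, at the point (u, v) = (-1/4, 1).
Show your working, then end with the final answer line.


E = 9, F = 0, G = 1521/64 at the point
E_u = 0, E_v = 0, F_u = 0, F_v = 0, G_u = 0, G_v = 0
EG - F^2 = 13689/64;  g^inv = (64/13689) * [[1521/64, 0], [0, 9]]
first-kind symbols [ij,l] = (1/2)(d_i g_jl + d_j g_il - d_l g_ij): [uu,u] = E_u/2 = 0, [uu,v] = F_u - E_v/2 = 0, [uv,u] = E_v/2 = 0, [uv,v] = G_u/2 = 0, [vv,u] = F_v - G_u/2 = 0, [vv,v] = G_v/2 = 0
Gamma^u_ij = (G*[ij,u] - F*[ij,v])/(EG - F^2), Gamma^v_ij = (E*[ij,v] - F*[ij,u])/(EG - F^2)
Gamma_uuu = 0, Gamma_uuv = 0, Gamma_uvv = 0, Gamma_vuu = 0, Gamma_vuv = 0, Gamma_vvv = 0
X = (8/3, 17/6), Y = (5/8, 3) at the point

Answer: (nabla_X Y)^u = -235/48, (nabla_X Y)^v = 17/2


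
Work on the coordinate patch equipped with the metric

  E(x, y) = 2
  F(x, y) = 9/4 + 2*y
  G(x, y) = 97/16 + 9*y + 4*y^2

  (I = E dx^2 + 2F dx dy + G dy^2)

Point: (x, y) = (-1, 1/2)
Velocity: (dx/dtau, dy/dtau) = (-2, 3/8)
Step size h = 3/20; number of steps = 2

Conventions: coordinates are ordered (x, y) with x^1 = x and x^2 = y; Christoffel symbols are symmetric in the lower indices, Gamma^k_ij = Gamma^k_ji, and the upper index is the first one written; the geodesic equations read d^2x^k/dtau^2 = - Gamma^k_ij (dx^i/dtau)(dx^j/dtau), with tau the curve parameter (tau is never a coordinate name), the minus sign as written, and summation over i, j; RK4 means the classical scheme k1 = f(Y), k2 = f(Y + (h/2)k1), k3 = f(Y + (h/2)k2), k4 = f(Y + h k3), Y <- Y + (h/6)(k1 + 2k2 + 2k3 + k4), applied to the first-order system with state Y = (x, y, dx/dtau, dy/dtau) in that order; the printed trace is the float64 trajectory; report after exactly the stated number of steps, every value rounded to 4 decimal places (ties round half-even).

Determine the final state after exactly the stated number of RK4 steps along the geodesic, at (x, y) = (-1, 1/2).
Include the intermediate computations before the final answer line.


f(Y) = (dx/dtau, dy/dtau, -Gamma^x_ij Y'^i Y'^j, -Gamma^y_ij Y'^i Y'^j) with the Gammas evaluated at the stage position; h = 0.150000; intermediate values shown to 6 dp
step 0: x = -1.0000, y = 0.5000, dx/dtau = -2.0000, dy/dtau = 0.3750
step 1:
  k1: at (x, y) = (-1.000000, 0.500000), (dx/dtau, dy/dtau) = (-2.000000, 0.375000); Gamma_xxx = 0.000000, Gamma_xxy = 0.000000, Gamma_xyy = 0.159204, Gamma_yxx = 0.000000, Gamma_yxy = 0.000000, Gamma_yyy = 0.517413; k1 = (-2.000000, 0.375000, -0.022388, -0.072761)
  k2: at (x, y) = (-1.150000, 0.528125), (dx/dtau, dy/dtau) = (-2.001679, 0.369543); Gamma_xxx = 0.000000, Gamma_xxy = 0.000000, Gamma_xyy = 0.154664, Gamma_yxx = 0.000000, Gamma_yxy = 0.000000, Gamma_yyy = 0.511357; k2 = (-2.001679, 0.369543, -0.021121, -0.069832)
  k3: at (x, y) = (-1.150126, 0.527716), (dx/dtau, dy/dtau) = (-2.001584, 0.369763); Gamma_xxx = 0.000000, Gamma_xxy = 0.000000, Gamma_xyy = 0.154728, Gamma_yxx = 0.000000, Gamma_yxy = 0.000000, Gamma_yyy = 0.511444; k3 = (-2.001584, 0.369763, -0.021155, -0.069927)
  k4: at (x, y) = (-1.300238, 0.555464), (dx/dtau, dy/dtau) = (-2.003173, 0.364511); Gamma_xxx = 0.000000, Gamma_xxy = 0.000000, Gamma_xyy = 0.150423, Gamma_yxx = 0.000000, Gamma_yxy = 0.000000, Gamma_yyy = 0.505561; k4 = (-2.003173, 0.364511, -0.019986, -0.067173)
  Y <- Y + (h/6)(k1 + 2k2 + 2k3 + k4): x = -1.3002, y = 0.5555, dx/dtau = -2.0032, dy/dtau = 0.3645
step 2:
  k1: at (x, y) = (-1.300242, 0.555453), (dx/dtau, dy/dtau) = (-2.003173, 0.364514); Gamma_xxx = 0.000000, Gamma_xxy = 0.000000, Gamma_xyy = 0.150425, Gamma_yxx = 0.000000, Gamma_yxy = 0.000000, Gamma_yyy = 0.505563; k1 = (-2.003173, 0.364514, -0.019987, -0.067174)
  k2: at (x, y) = (-1.450480, 0.582792), (dx/dtau, dy/dtau) = (-2.004672, 0.359476); Gamma_xxx = 0.000000, Gamma_xxy = 0.000000, Gamma_xyy = 0.146346, Gamma_yxx = 0.000000, Gamma_yxy = 0.000000, Gamma_yyy = 0.499858; k2 = (-2.004672, 0.359476, -0.018911, -0.064593)
  k3: at (x, y) = (-1.450593, 0.582414), (dx/dtau, dy/dtau) = (-2.004592, 0.359669); Gamma_xxx = 0.000000, Gamma_xxy = 0.000000, Gamma_xyy = 0.146402, Gamma_yxx = 0.000000, Gamma_yxy = 0.000000, Gamma_yyy = 0.499936; k3 = (-2.004592, 0.359669, -0.018939, -0.064673)
  k4: at (x, y) = (-1.600931, 0.609403), (dx/dtau, dy/dtau) = (-2.006014, 0.354813); Gamma_xxx = 0.000000, Gamma_xxy = 0.000000, Gamma_xyy = 0.142525, Gamma_yxx = 0.000000, Gamma_yxy = 0.000000, Gamma_yyy = 0.494392; k4 = (-2.006014, 0.354813, -0.017943, -0.062240)
  Y <- Y + (h/6)(k1 + 2k2 + 2k3 + k4): x = -1.6009, y = 0.6094, dx/dtau = -2.0060, dy/dtau = 0.3548

Answer: x = -1.6009, y = 0.6094, dx/dtau = -2.0060, dy/dtau = 0.3548


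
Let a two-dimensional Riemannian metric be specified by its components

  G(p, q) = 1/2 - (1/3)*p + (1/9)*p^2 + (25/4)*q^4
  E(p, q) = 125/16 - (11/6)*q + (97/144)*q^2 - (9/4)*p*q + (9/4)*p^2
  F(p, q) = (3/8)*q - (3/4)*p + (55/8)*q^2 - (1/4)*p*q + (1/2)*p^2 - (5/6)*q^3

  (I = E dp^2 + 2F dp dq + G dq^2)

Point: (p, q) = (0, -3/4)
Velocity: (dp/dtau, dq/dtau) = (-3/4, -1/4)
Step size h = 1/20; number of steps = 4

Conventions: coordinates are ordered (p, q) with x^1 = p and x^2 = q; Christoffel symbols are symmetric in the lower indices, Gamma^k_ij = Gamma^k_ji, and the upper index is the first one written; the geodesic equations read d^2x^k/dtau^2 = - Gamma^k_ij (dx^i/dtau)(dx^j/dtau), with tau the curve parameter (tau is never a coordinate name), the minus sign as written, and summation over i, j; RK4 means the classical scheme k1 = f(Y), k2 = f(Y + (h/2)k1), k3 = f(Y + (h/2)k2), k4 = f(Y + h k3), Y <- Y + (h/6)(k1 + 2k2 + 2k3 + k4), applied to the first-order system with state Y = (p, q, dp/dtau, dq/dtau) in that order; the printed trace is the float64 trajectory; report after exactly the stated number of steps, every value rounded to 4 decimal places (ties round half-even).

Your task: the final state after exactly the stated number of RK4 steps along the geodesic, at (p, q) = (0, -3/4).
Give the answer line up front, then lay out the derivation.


Answer: p = -0.1441, q = -0.8084, dp/dtau = -0.6890, dq/dtau = -0.3297

f(Y) = (dp/dtau, dq/dtau, -Gamma^p_ij Y'^i Y'^j, -Gamma^q_ij Y'^i Y'^j) with the Gammas evaluated at the stage position; h = 0.050000; intermediate values shown to 6 dp
step 0: p = 0.0000, q = -0.7500, dp/dtau = -0.7500, dq/dtau = -0.2500
step 1:
  k1: at (p, q) = (0.000000, -0.750000), (dp/dtau, dq/dtau) = (-0.750000, -0.250000); Gamma_ppp = -0.157781, Gamma_ppq = -0.349691, Gamma_pqq = -0.845102, Gamma_qpp = 0.597624, Gamma_qpq = 0.488485, Gamma_qqq = -0.785396; k1 = (-0.750000, -0.250000, 0.272705, -0.470258)
  k2: at (p, q) = (-0.018750, -0.756250), (dp/dtau, dq/dtau) = (-0.743182, -0.261756); Gamma_ppp = -0.152847, Gamma_ppq = -0.353867, Gamma_pqq = -0.857411, Gamma_qpp = 0.564446, Gamma_qpq = 0.491495, Gamma_qqq = -0.768481; k2 = (-0.743182, -0.261756, 0.280844, -0.450325)
  k3: at (p, q) = (-0.018580, -0.756544), (dp/dtau, dq/dtau) = (-0.742979, -0.261258); Gamma_ppp = -0.152837, Gamma_ppq = -0.354190, Gamma_pqq = -0.857416, Gamma_qpp = 0.564184, Gamma_qpq = 0.491863, Gamma_qqq = -0.768905; k3 = (-0.742979, -0.261258, 0.280396, -0.449908)
  k4: at (p, q) = (-0.037149, -0.763063), (dp/dtau, dq/dtau) = (-0.735980, -0.272495); Gamma_ppp = -0.147856, Gamma_ppq = -0.358762, Gamma_pqq = -0.869984, Gamma_qpp = 0.532013, Gamma_qpq = 0.495245, Gamma_qqq = -0.752181; k4 = (-0.735980, -0.272495, 0.288589, -0.430965)
  Y <- Y + (h/6)(k1 + 2k2 + 2k3 + k4): p = -0.0372, q = -0.7631, dp/dtau = -0.7360, dq/dtau = -0.2725
step 2:
  k1: at (p, q) = (-0.037153, -0.763071), (dp/dtau, dq/dtau) = (-0.735969, -0.272514); Gamma_ppp = -0.147854, Gamma_ppq = -0.358770, Gamma_pqq = -0.869989, Gamma_qpp = 0.531997, Gamma_qpq = 0.495253, Gamma_qqq = -0.752183; k1 = (-0.735969, -0.272514, 0.288605, -0.430953)
  k2: at (p, q) = (-0.055552, -0.769884), (dp/dtau, dq/dtau) = (-0.728753, -0.283288); Gamma_ppp = -0.142821, Gamma_ppq = -0.363779, Gamma_pqq = -0.882843, Gamma_qpp = 0.500774, Gamma_qpq = 0.499036, Gamma_qqq = -0.735647; k2 = (-0.728753, -0.283288, 0.296902, -0.412964)
  k3: at (p, q) = (-0.055371, -0.770153), (dp/dtau, dq/dtau) = (-0.728546, -0.282838); Gamma_ppp = -0.142815, Gamma_ppq = -0.364091, Gamma_pqq = -0.882841, Gamma_qpp = 0.500603, Gamma_qpq = 0.499379, Gamma_qqq = -0.736053; k3 = (-0.728546, -0.282838, 0.296478, -0.412632)
  k4: at (p, q) = (-0.073580, -0.777213), (dp/dtau, dq/dtau) = (-0.721145, -0.293146); Gamma_ppp = -0.137742, Gamma_ppq = -0.369517, Gamma_pqq = -0.895973, Gamma_qpp = 0.470449, Gamma_qpq = 0.503518, Gamma_qqq = -0.719676; k4 = (-0.721145, -0.293146, 0.304859, -0.395700)
  Y <- Y + (h/6)(k1 + 2k2 + 2k3 + k4): p = -0.0736, q = -0.7772, dp/dtau = -0.7211, dq/dtau = -0.2932
step 3:
  k1: at (p, q) = (-0.073583, -0.777220), (dp/dtau, dq/dtau) = (-0.721133, -0.293163); Gamma_ppp = -0.137740, Gamma_ppq = -0.369525, Gamma_pqq = -0.895978, Gamma_qpp = 0.470435, Gamma_qpq = 0.503525, Gamma_qqq = -0.719677; k1 = (-0.721133, -0.293163, 0.304875, -0.395690)
  k2: at (p, q) = (-0.091612, -0.784549), (dp/dtau, dq/dtau) = (-0.713511, -0.303055); Gamma_ppp = -0.132623, Gamma_ppq = -0.375407, Gamma_pqq = -0.909417, Gamma_qpp = 0.441293, Gamma_qpq = 0.508046, Gamma_qqq = -0.703454; k2 = (-0.713511, -0.303055, 0.313392, -0.379767)
  k3: at (p, q) = (-0.091421, -0.784797), (dp/dtau, dq/dtau) = (-0.713299, -0.302657); Gamma_ppp = -0.132621, Gamma_ppq = -0.375709, Gamma_pqq = -0.909406, Gamma_qpp = 0.441193, Gamma_qpq = 0.508366, Gamma_qqq = -0.703844; k3 = (-0.713299, -0.302657, 0.312999, -0.379501)
  k4: at (p, q) = (-0.109248, -0.792353), (dp/dtau, dq/dtau) = (-0.705483, -0.312138); Gamma_ppp = -0.127474, Gamma_ppq = -0.382033, Gamma_pqq = -0.923141, Gamma_qpp = 0.413150, Gamma_qpq = 0.513229, Gamma_qqq = -0.687752; k4 = (-0.705483, -0.312138, 0.321640, -0.364654)
  Y <- Y + (h/6)(k1 + 2k2 + 2k3 + k4): p = -0.1093, q = -0.7924, dp/dtau = -0.7055, dq/dtau = -0.3122
step 4:
  k1: at (p, q) = (-0.109252, -0.792360), (dp/dtau, dq/dtau) = (-0.705473, -0.312153); Gamma_ppp = -0.127472, Gamma_ppq = -0.382040, Gamma_pqq = -0.923146, Gamma_qpp = 0.413139, Gamma_qpq = 0.513235, Gamma_qqq = -0.687752; k1 = (-0.705473, -0.312153, 0.321656, -0.364646)
  k2: at (p, q) = (-0.126889, -0.800164), (dp/dtau, dq/dtau) = (-0.697431, -0.321270); Gamma_ppp = -0.122295, Gamma_ppq = -0.388844, Gamma_pqq = -0.937209, Gamma_qpp = 0.386140, Gamma_qpq = 0.518464, Gamma_qqq = -0.671781; k2 = (-0.697431, -0.321270, 0.330470, -0.350823)
  k3: at (p, q) = (-0.126688, -0.800391), (dp/dtau, dq/dtau) = (-0.697211, -0.320924); Gamma_ppp = -0.122296, Gamma_ppq = -0.389138, Gamma_pqq = -0.937188, Gamma_qpp = 0.386097, Gamma_qpq = 0.518763, Gamma_qqq = -0.672160; k3 = (-0.697211, -0.320924, 0.330112, -0.350604)
  k4: at (p, q) = (-0.144113, -0.808406), (dp/dtau, dq/dtau) = (-0.688967, -0.329684); Gamma_ppp = -0.117104, Gamma_ppq = -0.396410, Gamma_pqq = -0.951569, Gamma_qpp = 0.360207, Gamma_qpq = 0.524324, Gamma_qqq = -0.656293; k4 = (-0.688967, -0.329684, 0.339096, -0.337839)
  Y <- Y + (h/6)(k1 + 2k2 + 2k3 + k4): p = -0.1441, q = -0.8084, dp/dtau = -0.6890, dq/dtau = -0.3297


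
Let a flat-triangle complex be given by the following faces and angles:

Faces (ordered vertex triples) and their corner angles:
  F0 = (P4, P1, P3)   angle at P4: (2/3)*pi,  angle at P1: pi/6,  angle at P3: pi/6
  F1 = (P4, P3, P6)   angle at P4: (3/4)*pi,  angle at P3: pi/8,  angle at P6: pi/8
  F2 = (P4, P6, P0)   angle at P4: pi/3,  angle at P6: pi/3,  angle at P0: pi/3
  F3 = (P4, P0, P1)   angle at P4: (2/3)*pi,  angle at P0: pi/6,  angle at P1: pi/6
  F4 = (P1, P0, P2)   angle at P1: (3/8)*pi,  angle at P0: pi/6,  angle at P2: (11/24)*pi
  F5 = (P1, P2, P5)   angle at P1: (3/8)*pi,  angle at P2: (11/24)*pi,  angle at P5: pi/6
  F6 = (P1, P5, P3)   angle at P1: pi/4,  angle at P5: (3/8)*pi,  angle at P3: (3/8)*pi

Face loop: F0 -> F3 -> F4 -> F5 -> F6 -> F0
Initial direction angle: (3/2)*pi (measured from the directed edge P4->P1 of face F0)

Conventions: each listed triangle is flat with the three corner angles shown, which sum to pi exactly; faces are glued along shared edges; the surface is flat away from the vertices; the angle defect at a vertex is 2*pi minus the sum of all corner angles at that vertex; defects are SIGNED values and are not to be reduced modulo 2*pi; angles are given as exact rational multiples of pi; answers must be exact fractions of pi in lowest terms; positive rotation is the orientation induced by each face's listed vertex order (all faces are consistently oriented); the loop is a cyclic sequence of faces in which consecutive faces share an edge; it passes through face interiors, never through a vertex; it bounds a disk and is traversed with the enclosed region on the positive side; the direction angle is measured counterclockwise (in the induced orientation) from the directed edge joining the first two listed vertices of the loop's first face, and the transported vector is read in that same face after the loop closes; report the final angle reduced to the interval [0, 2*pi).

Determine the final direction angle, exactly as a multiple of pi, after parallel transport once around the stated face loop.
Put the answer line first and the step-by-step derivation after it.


Answer: final direction angle = pi/6

enclosed vertex P1: corner angles sum to (4/3)*pi, defect = 2*pi - (4/3)*pi = (2/3)*pi
by Gauss-Bonnet the loop rotates the vector by the enclosed defect sum (positive orientation, mod 2*pi)
final angle = (3/2)*pi + (2/3)*pi = pi/6 (mod 2*pi)


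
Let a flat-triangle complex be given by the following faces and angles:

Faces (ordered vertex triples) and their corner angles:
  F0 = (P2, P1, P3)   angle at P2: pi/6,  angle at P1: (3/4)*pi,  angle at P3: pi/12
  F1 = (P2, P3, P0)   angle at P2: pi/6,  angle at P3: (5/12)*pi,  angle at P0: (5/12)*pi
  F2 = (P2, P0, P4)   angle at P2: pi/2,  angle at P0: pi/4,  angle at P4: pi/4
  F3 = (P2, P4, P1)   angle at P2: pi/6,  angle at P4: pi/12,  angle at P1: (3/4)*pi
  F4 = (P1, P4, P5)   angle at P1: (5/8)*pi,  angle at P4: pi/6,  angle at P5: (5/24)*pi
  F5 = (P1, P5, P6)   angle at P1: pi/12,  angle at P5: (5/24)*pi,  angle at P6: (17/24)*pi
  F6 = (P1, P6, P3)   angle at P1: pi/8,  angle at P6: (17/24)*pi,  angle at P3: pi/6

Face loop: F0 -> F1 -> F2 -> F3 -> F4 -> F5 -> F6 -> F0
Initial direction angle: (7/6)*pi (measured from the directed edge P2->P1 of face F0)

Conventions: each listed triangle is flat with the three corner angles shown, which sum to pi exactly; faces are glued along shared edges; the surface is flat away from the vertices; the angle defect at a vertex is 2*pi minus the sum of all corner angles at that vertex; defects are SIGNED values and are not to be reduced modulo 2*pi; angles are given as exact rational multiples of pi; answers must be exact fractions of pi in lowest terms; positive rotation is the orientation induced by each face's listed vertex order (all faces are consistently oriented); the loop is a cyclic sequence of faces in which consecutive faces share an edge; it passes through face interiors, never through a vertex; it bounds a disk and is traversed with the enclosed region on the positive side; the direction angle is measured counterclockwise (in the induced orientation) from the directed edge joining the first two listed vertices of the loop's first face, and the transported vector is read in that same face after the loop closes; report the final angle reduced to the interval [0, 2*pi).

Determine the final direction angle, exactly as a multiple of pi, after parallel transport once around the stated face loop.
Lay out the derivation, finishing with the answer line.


enclosed vertex P1: corner angles sum to (7/3)*pi, defect = 2*pi - (7/3)*pi = -pi/3
enclosed vertex P2: corner angles sum to pi, defect = 2*pi - pi = pi
holonomy = initial angle + sum of enclosed defects (mod 2*pi), positive in the induced orientation
final angle = (7/6)*pi + (2/3)*pi = (11/6)*pi (mod 2*pi)

Answer: final direction angle = (11/6)*pi


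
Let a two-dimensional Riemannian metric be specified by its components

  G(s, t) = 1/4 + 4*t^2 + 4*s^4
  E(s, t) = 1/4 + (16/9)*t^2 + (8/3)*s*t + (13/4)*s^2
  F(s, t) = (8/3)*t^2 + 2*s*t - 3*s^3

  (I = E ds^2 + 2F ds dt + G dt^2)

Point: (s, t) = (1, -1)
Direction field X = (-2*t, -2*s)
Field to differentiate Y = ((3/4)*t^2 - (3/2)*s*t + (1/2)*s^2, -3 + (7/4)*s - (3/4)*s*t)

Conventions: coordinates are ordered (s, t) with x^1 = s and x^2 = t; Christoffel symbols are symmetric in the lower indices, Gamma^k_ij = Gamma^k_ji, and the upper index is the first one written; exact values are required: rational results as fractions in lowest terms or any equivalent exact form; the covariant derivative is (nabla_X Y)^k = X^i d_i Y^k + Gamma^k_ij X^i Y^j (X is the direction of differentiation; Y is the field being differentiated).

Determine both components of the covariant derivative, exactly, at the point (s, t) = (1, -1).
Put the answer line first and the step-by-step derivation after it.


Answer: (nabla_X Y)^s = -61999/13908, (nabla_X Y)^t = -244019/20862

E = 47/18, F = -7/3, G = 33/4 at the point
E_s = 23/6, E_t = -8/9, F_s = -11, F_t = -10/3, G_s = 16, G_t = -8
EG - F^2 = 1159/72;  g^inv = (72/1159) * [[33/4, 7/3], [7/3, 47/18]]
first-kind symbols [ij,l] = (1/2)(d_i g_jl + d_j g_il - d_l g_ij): [ss,s] = E_s/2 = 23/12, [ss,t] = F_s - E_t/2 = -95/9, [st,s] = E_t/2 = -4/9, [st,t] = G_s/2 = 8, [tt,s] = F_t - G_s/2 = -34/3, [tt,t] = G_t/2 = -4
Gamma^s_ij = (G*[ij,s] - F*[ij,t])/(EG - F^2), Gamma^t_ij = (E*[ij,t] - F*[ij,s])/(EG - F^2)
Gamma_sss = -3809/6954, Gamma_sst = 1080/1159, Gamma_stt = -7404/1159, Gamma_tss = -14962/10431, Gamma_tst = 4288/3477, Gamma_ttt = -2656/1159
X = (2, -2), Y = (11/4, -1/2) at the point


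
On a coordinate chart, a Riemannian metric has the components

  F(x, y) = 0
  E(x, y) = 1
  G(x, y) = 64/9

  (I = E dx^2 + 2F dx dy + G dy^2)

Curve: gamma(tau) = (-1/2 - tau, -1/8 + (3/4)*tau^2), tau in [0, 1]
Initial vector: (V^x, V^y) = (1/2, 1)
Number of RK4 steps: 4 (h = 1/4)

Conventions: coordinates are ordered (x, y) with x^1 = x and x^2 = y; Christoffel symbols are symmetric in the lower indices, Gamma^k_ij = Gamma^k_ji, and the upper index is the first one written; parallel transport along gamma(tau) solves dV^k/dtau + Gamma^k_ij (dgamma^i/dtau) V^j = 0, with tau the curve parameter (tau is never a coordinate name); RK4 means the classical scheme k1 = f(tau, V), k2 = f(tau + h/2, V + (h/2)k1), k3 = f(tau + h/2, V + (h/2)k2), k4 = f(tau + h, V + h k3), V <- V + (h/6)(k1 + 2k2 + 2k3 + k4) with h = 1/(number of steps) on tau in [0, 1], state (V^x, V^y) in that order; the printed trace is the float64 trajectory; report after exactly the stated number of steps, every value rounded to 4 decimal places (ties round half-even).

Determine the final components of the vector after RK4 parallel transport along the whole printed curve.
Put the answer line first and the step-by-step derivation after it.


Answer: V^x = 0.5000, V^y = 1.0000

gamma'(tau) = (-1, (3/2)*tau); f(tau, V)^k = -Gamma^k_ij(gamma(tau)) gamma'^i(tau) V^j; h = 1/4; intermediate values shown to 6 dp
curve data and Christoffel symbols at the stage parameters:
  tau = 0.000000: gamma = (-0.500000, -0.125000), gamma' = (-1.000000, 0.000000); Gamma_xxx = 0.000000, Gamma_xxy = 0.000000, Gamma_xyy = 0.000000, Gamma_yxx = 0.000000, Gamma_yxy = 0.000000, Gamma_yyy = 0.000000
  tau = 0.125000: gamma = (-0.625000, -0.113281), gamma' = (-1.000000, 0.187500); Gamma_xxx = 0.000000, Gamma_xxy = 0.000000, Gamma_xyy = 0.000000, Gamma_yxx = 0.000000, Gamma_yxy = 0.000000, Gamma_yyy = 0.000000
  tau = 0.250000: gamma = (-0.750000, -0.078125), gamma' = (-1.000000, 0.375000); Gamma_xxx = 0.000000, Gamma_xxy = 0.000000, Gamma_xyy = 0.000000, Gamma_yxx = 0.000000, Gamma_yxy = 0.000000, Gamma_yyy = 0.000000
  tau = 0.375000: gamma = (-0.875000, -0.019531), gamma' = (-1.000000, 0.562500); Gamma_xxx = 0.000000, Gamma_xxy = 0.000000, Gamma_xyy = 0.000000, Gamma_yxx = 0.000000, Gamma_yxy = 0.000000, Gamma_yyy = 0.000000
  tau = 0.500000: gamma = (-1.000000, 0.062500), gamma' = (-1.000000, 0.750000); Gamma_xxx = 0.000000, Gamma_xxy = 0.000000, Gamma_xyy = 0.000000, Gamma_yxx = 0.000000, Gamma_yxy = 0.000000, Gamma_yyy = 0.000000
  tau = 0.625000: gamma = (-1.125000, 0.167969), gamma' = (-1.000000, 0.937500); Gamma_xxx = 0.000000, Gamma_xxy = 0.000000, Gamma_xyy = 0.000000, Gamma_yxx = 0.000000, Gamma_yxy = 0.000000, Gamma_yyy = 0.000000
  tau = 0.750000: gamma = (-1.250000, 0.296875), gamma' = (-1.000000, 1.125000); Gamma_xxx = 0.000000, Gamma_xxy = 0.000000, Gamma_xyy = 0.000000, Gamma_yxx = 0.000000, Gamma_yxy = 0.000000, Gamma_yyy = 0.000000
  tau = 0.875000: gamma = (-1.375000, 0.449219), gamma' = (-1.000000, 1.312500); Gamma_xxx = 0.000000, Gamma_xxy = 0.000000, Gamma_xyy = 0.000000, Gamma_yxx = 0.000000, Gamma_yxy = 0.000000, Gamma_yyy = 0.000000
  tau = 1.000000: gamma = (-1.500000, 0.625000), gamma' = (-1.000000, 1.500000); Gamma_xxx = 0.000000, Gamma_xxy = 0.000000, Gamma_xyy = 0.000000, Gamma_yxx = 0.000000, Gamma_yxy = 0.000000, Gamma_yyy = 0.000000
step 0: V^x = 0.5000, V^y = 1.0000
step 1: k1 = (0.000000, 0.000000), k2 = (0.000000, 0.000000), k3 = (0.000000, 0.000000), k4 = (0.000000, 0.000000); V <- V + (h/6)(k1 + 2k2 + 2k3 + k4): V^x = 0.5000, V^y = 1.0000
step 2: k1 = (0.000000, 0.000000), k2 = (0.000000, 0.000000), k3 = (0.000000, 0.000000), k4 = (0.000000, 0.000000); V <- V + (h/6)(k1 + 2k2 + 2k3 + k4): V^x = 0.5000, V^y = 1.0000
step 3: k1 = (0.000000, 0.000000), k2 = (0.000000, 0.000000), k3 = (0.000000, 0.000000), k4 = (0.000000, 0.000000); V <- V + (h/6)(k1 + 2k2 + 2k3 + k4): V^x = 0.5000, V^y = 1.0000
step 4: k1 = (0.000000, 0.000000), k2 = (0.000000, 0.000000), k3 = (0.000000, 0.000000), k4 = (0.000000, 0.000000); V <- V + (h/6)(k1 + 2k2 + 2k3 + k4): V^x = 0.5000, V^y = 1.0000


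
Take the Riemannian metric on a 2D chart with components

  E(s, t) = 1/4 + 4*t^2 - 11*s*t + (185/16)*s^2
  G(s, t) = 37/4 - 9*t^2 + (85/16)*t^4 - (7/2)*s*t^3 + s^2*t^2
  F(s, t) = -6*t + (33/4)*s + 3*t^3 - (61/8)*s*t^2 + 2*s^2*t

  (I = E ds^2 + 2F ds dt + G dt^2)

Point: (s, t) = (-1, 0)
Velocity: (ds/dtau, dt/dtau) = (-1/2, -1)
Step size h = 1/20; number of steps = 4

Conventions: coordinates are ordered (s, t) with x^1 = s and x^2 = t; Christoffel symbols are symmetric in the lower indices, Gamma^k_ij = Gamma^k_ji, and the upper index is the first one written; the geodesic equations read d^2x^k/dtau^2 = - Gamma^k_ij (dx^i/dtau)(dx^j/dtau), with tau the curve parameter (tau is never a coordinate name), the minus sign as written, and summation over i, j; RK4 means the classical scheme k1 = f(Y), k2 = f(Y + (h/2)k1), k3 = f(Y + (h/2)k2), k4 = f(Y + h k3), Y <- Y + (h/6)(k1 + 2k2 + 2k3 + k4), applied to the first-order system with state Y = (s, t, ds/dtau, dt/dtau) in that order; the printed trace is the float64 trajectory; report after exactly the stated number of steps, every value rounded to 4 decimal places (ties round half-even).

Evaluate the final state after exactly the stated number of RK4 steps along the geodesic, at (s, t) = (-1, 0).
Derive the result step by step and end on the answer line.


f(Y) = (ds/dtau, dt/dtau, -Gamma^s_ij Y'^i Y'^j, -Gamma^t_ij Y'^i Y'^j) with the Gammas evaluated at the stage position; h = 0.050000; intermediate values shown to 6 dp
step 0: s = -1.0000, t = 0.0000, ds/dtau = -0.5000, dt/dtau = -1.0000
step 1:
  k1: at (s, t) = (-1.000000, 0.000000), (ds/dtau, dt/dtau) = (-0.500000, -1.000000); Gamma_sss = -2.045127, Gamma_sst = 1.234736, Gamma_stt = -0.897990, Gamma_tss = -1.526735, Gamma_tst = 1.101251, Gamma_ttt = -0.800910; k1 = (-0.500000, -1.000000, 0.174535, 0.081342)
  k2: at (s, t) = (-1.012500, -0.025000), (ds/dtau, dt/dtau) = (-0.495637, -0.997966); Gamma_sss = -2.015582, Gamma_sst = 1.224403, Gamma_stt = -0.928959, Gamma_tss = -1.487298, Gamma_tst = 1.092513, Gamma_ttt = -0.807036; k2 = (-0.495637, -0.997966, 0.209074, 0.088344)
  k3: at (s, t) = (-1.012391, -0.024949), (ds/dtau, dt/dtau) = (-0.494773, -0.997791); Gamma_sss = -2.015696, Gamma_sst = 1.224512, Gamma_stt = -0.929114, Gamma_tss = -1.487225, Gamma_tst = 1.092516, Gamma_ttt = -0.807148; k3 = (-0.494773, -0.997791, 0.209423, 0.088952)
  k4: at (s, t) = (-1.024739, -0.049890), (ds/dtau, dt/dtau) = (-0.489529, -0.995552); Gamma_sss = -1.984923, Gamma_sst = 1.212475, Gamma_stt = -0.957108, Gamma_tss = -1.447232, Gamma_tst = 1.082257, Gamma_ttt = -0.810236; k4 = (-0.489529, -0.995552, 0.242474, 0.094978)
  Y <- Y + (h/6)(k1 + 2k2 + 2k3 + k4): s = -1.0248, t = -0.0499, ds/dtau = -0.4895, dt/dtau = -0.9956
step 2:
  k1: at (s, t) = (-1.024753, -0.049892), (ds/dtau, dt/dtau) = (-0.489550, -0.995576); Gamma_sss = -1.984912, Gamma_sst = 1.212461, Gamma_stt = -0.957078, Gamma_tss = -1.447252, Gamma_tst = 1.082259, Gamma_ttt = -0.810219; k1 = (-0.489550, -0.995576, 0.242462, 0.094961)
  k2: at (s, t) = (-1.036992, -0.074782), (ds/dtau, dt/dtau) = (-0.483488, -0.993202); Gamma_sss = -1.953026, Gamma_sst = 1.198791, Gamma_stt = -0.982101, Gamma_tss = -1.406856, Gamma_tst = 1.070607, Gamma_ttt = -0.810329; k2 = (-0.483488, -0.993202, 0.274012, 0.100002)
  k3: at (s, t) = (-1.036840, -0.074722), (ds/dtau, dt/dtau) = (-0.482700, -0.993076); Gamma_sss = -1.953163, Gamma_sst = 1.198935, Gamma_stt = -0.982352, Gamma_tss = -1.406716, Gamma_tst = 1.070599, Gamma_ttt = -0.810493; k3 = (-0.482700, -0.993076, 0.274442, 0.100672)
  k4: at (s, t) = (-1.048888, -0.099546), (ds/dtau, dt/dtau) = (-0.475828, -0.990542); Gamma_sss = -1.920353, Gamma_sst = 1.183817, Gamma_stt = -1.004691, Gamma_tss = -1.365874, Gamma_tst = 1.057651, Gamma_ttt = -0.807839; k4 = (-0.475828, -0.990542, 0.304637, 0.104881)
  Y <- Y + (h/6)(k1 + 2k2 + 2k3 + k4): s = -1.0489, t = -0.0995, ds/dtau = -0.4758, dt/dtau = -0.9906
step 3:
  k1: at (s, t) = (-1.048901, -0.099548), (ds/dtau, dt/dtau) = (-0.475850, -0.990566); Gamma_sss = -1.920345, Gamma_sst = 1.183805, Gamma_stt = -1.004663, Gamma_tss = -1.365895, Gamma_tst = 1.057654, Gamma_ttt = -0.807824; k1 = (-0.475850, -0.990566, 0.304627, 0.104864)
  k2: at (s, t) = (-1.060797, -0.124312), (ds/dtau, dt/dtau) = (-0.468234, -0.987944); Gamma_sss = -1.886722, Gamma_sst = 1.167317, Gamma_stt = -1.024351, Gamma_tss = -1.324746, Gamma_tst = 1.043533, Gamma_ttt = -0.802475; k2 = (-0.468234, -0.987944, 0.333476, 0.108230)
  k3: at (s, t) = (-1.060607, -0.124246), (ds/dtau, dt/dtau) = (-0.467513, -0.987860); Gamma_sss = -1.886868, Gamma_sst = 1.167485, Gamma_stt = -1.024688, Gamma_tss = -1.324534, Gamma_tst = 1.043505, Gamma_ttt = -0.802680; k3 = (-0.467513, -0.987860, 0.333993, 0.108951)
  k4: at (s, t) = (-1.072277, -0.148941), (ds/dtau, dt/dtau) = (-0.459150, -0.985118); Gamma_sss = -1.852585, Gamma_sst = 1.149791, Gamma_stt = -1.042016, Gamma_tss = -1.283012, Gamma_tst = 1.028287, Gamma_ttt = -0.794832; k4 = (-0.459150, -0.985118, 0.361652, 0.111610)
  Y <- Y + (h/6)(k1 + 2k2 + 2k3 + k4): s = -1.0723, t = -0.1489, ds/dtau = -0.4592, dt/dtau = -0.9851
step 4:
  k1: at (s, t) = (-1.072288, -0.148942), (ds/dtau, dt/dtau) = (-0.459173, -0.985142); Gamma_sss = -1.852580, Gamma_sst = 1.149782, Gamma_stt = -1.041990, Gamma_tss = -1.283033, Gamma_tst = 1.028291, Gamma_ttt = -0.794819; k1 = (-0.459173, -0.985142, 0.361645, 0.111594)
  k2: at (s, t) = (-1.083768, -0.173570), (ds/dtau, dt/dtau) = (-0.450132, -0.982352); Gamma_sss = -1.817742, Gamma_sst = 1.130966, Gamma_stt = -1.057010, Gamma_tss = -1.241261, Gamma_tst = 1.012093, Gamma_ttt = -0.784545; k2 = (-0.450132, -0.982352, 0.388140, 0.113530)
  k3: at (s, t) = (-1.083542, -0.173501), (ds/dtau, dt/dtau) = (-0.449470, -0.982304); Gamma_sss = -1.817886, Gamma_sst = 1.131146, Gamma_stt = -1.057423, Gamma_tss = -1.240974, Gamma_tst = 1.012040, Gamma_ttt = -0.784780; k3 = (-0.449470, -0.982304, 0.388747, 0.114293)
  k4: at (s, t) = (-1.094762, -0.198057), (ds/dtau, dt/dtau) = (-0.439736, -0.979428); Gamma_sss = -1.782617, Gamma_sst = 1.111350, Gamma_stt = -1.070419, Gamma_tss = -1.198866, Gamma_tst = 0.994921, Gamma_ttt = -0.772254; k4 = (-0.439736, -0.979428, 0.414237, 0.115625)
  Y <- Y + (h/6)(k1 + 2k2 + 2k3 + k4): s = -1.0948, t = -0.1981, ds/dtau = -0.4398, dt/dtau = -0.9795

Answer: s = -1.0948, t = -0.1981, ds/dtau = -0.4398, dt/dtau = -0.9795


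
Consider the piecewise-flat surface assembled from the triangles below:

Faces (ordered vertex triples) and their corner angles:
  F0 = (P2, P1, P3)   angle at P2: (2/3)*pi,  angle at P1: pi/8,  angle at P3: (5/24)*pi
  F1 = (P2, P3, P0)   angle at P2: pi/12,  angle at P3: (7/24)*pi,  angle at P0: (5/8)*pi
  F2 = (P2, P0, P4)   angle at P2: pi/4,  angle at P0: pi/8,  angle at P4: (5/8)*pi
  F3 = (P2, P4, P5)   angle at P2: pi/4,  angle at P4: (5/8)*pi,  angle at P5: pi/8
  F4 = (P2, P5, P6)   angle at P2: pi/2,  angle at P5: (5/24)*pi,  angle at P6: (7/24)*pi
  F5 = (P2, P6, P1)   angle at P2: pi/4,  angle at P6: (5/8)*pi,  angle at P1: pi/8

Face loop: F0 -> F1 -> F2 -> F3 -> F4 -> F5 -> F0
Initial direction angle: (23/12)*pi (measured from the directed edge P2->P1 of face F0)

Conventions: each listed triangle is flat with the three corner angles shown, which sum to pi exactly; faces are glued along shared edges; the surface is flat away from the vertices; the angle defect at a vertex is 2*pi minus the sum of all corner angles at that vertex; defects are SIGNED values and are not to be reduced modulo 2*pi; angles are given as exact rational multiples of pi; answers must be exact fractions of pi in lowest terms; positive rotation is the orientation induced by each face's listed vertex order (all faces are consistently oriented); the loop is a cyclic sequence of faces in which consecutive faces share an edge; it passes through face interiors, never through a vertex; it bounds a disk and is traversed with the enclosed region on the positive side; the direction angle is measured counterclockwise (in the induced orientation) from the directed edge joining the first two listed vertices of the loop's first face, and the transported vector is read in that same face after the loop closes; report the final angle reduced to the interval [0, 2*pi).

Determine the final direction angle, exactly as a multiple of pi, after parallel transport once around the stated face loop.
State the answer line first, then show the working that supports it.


Answer: final direction angle = (23/12)*pi

enclosed vertex P2: corner angles sum to 2*pi, defect = 2*pi - 2*pi = 0
by Gauss-Bonnet the loop rotates the vector by the enclosed defect sum (positive orientation, mod 2*pi)
final angle = (23/12)*pi + 0 = (23/12)*pi (mod 2*pi)


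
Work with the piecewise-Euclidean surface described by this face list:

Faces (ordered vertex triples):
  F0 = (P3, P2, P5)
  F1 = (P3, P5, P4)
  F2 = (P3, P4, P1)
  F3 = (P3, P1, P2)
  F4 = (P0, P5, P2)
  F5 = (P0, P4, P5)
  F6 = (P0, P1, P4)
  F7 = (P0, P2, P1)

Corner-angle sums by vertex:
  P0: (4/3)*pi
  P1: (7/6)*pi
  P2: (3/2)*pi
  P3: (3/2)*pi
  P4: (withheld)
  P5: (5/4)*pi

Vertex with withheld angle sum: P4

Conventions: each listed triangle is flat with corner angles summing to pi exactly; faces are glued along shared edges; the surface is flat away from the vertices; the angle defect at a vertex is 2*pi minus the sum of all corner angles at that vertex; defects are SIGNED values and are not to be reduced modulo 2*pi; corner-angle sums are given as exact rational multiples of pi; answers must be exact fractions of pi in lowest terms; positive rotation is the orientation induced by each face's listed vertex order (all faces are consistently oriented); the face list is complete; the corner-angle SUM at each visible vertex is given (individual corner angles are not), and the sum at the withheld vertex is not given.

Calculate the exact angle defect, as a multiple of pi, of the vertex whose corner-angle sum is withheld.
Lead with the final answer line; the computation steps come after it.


Answer: defect(P4) = (3/4)*pi

V = 6, E = 12, F = 8; chi = V - E + F = 2
Gauss-Bonnet: total defect = 2*pi*chi = 4*pi; visible defects sum to (13/4)*pi


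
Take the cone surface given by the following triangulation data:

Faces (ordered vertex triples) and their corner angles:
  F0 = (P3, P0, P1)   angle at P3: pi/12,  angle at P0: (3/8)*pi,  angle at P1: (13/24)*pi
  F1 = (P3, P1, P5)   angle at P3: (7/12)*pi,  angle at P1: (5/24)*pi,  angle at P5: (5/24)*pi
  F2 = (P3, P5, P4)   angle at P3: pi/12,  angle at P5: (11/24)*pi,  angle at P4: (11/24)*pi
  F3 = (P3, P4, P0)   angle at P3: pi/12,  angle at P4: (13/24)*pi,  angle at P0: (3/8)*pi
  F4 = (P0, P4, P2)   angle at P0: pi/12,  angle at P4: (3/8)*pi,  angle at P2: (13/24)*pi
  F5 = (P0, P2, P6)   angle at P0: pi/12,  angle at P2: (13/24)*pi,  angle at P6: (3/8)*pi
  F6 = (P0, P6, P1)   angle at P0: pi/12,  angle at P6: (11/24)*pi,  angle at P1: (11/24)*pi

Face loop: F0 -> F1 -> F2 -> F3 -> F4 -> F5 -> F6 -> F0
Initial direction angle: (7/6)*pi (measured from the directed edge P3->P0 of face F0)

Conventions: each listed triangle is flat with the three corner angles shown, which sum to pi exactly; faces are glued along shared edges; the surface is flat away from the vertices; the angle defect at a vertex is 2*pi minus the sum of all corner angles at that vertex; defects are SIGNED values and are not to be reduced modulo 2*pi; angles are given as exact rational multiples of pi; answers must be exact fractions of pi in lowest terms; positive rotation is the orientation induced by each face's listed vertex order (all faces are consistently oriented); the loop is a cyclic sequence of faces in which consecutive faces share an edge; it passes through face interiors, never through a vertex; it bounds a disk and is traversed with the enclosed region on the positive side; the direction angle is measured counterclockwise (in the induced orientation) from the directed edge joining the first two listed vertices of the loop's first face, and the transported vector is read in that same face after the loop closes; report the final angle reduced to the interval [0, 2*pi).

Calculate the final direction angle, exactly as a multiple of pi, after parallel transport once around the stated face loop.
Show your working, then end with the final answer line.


enclosed vertex P0: corner angles sum to pi, defect = 2*pi - pi = pi
enclosed vertex P3: corner angles sum to (5/6)*pi, defect = 2*pi - (5/6)*pi = (7/6)*pi
the final direction is the initial angle plus the enclosed defects, taken mod 2*pi in the induced orientation
final angle = (7/6)*pi + (13/6)*pi = (4/3)*pi (mod 2*pi)

Answer: final direction angle = (4/3)*pi


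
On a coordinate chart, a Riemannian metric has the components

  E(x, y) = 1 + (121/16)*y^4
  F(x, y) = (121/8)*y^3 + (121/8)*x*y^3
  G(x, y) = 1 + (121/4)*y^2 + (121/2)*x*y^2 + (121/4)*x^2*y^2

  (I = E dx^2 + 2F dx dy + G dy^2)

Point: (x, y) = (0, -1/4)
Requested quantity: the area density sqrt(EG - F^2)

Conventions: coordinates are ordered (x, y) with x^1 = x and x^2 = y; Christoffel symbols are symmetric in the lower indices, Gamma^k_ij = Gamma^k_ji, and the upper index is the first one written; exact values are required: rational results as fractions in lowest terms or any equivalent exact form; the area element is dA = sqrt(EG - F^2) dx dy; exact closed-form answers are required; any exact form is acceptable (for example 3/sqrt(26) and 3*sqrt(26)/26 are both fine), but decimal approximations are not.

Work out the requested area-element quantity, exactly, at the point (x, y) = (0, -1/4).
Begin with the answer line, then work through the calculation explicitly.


Answer: sqrt(EG - F^2) = 3*sqrt(1329)/64

E = 4217/4096, F = -121/512, G = 185/64; EG - F^2 = 11961/4096


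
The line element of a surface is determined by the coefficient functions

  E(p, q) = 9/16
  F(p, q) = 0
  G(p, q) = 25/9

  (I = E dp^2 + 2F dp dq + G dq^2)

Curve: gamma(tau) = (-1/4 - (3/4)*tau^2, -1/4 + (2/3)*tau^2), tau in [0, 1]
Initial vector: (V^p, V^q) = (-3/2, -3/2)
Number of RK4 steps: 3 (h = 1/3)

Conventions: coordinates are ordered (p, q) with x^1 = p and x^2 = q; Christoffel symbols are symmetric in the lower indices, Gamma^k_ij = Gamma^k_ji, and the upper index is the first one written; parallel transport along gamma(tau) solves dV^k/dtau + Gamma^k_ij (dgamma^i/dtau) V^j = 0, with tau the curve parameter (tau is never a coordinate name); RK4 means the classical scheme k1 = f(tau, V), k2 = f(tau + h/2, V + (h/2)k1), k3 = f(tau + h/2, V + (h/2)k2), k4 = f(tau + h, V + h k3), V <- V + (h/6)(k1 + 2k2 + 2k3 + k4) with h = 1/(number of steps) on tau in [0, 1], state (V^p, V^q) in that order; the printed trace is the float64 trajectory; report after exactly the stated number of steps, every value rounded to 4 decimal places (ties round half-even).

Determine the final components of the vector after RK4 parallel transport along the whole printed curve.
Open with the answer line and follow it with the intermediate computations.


Answer: V^p = -1.5000, V^q = -1.5000

gamma'(tau) = (-(3/2)*tau, (4/3)*tau); f(tau, V)^k = -Gamma^k_ij(gamma(tau)) gamma'^i(tau) V^j; h = 1/3; intermediate values shown to 6 dp
curve data and Christoffel symbols at the stage parameters:
  tau = 0.000000: gamma = (-0.250000, -0.250000), gamma' = (0.000000, 0.000000); Gamma_ppp = 0.000000, Gamma_ppq = 0.000000, Gamma_pqq = 0.000000, Gamma_qpp = 0.000000, Gamma_qpq = 0.000000, Gamma_qqq = 0.000000
  tau = 0.166667: gamma = (-0.270833, -0.231481), gamma' = (-0.250000, 0.222222); Gamma_ppp = 0.000000, Gamma_ppq = 0.000000, Gamma_pqq = 0.000000, Gamma_qpp = 0.000000, Gamma_qpq = 0.000000, Gamma_qqq = 0.000000
  tau = 0.333333: gamma = (-0.333333, -0.175926), gamma' = (-0.500000, 0.444444); Gamma_ppp = 0.000000, Gamma_ppq = 0.000000, Gamma_pqq = 0.000000, Gamma_qpp = 0.000000, Gamma_qpq = 0.000000, Gamma_qqq = 0.000000
  tau = 0.500000: gamma = (-0.437500, -0.083333), gamma' = (-0.750000, 0.666667); Gamma_ppp = 0.000000, Gamma_ppq = 0.000000, Gamma_pqq = 0.000000, Gamma_qpp = 0.000000, Gamma_qpq = 0.000000, Gamma_qqq = 0.000000
  tau = 0.666667: gamma = (-0.583333, 0.046296), gamma' = (-1.000000, 0.888889); Gamma_ppp = 0.000000, Gamma_ppq = 0.000000, Gamma_pqq = 0.000000, Gamma_qpp = 0.000000, Gamma_qpq = 0.000000, Gamma_qqq = 0.000000
  tau = 0.833333: gamma = (-0.770833, 0.212963), gamma' = (-1.250000, 1.111111); Gamma_ppp = 0.000000, Gamma_ppq = 0.000000, Gamma_pqq = 0.000000, Gamma_qpp = 0.000000, Gamma_qpq = 0.000000, Gamma_qqq = 0.000000
  tau = 1.000000: gamma = (-1.000000, 0.416667), gamma' = (-1.500000, 1.333333); Gamma_ppp = 0.000000, Gamma_ppq = 0.000000, Gamma_pqq = 0.000000, Gamma_qpp = 0.000000, Gamma_qpq = 0.000000, Gamma_qqq = 0.000000
step 0: V^p = -1.5000, V^q = -1.5000
step 1: k1 = (0.000000, 0.000000), k2 = (0.000000, 0.000000), k3 = (0.000000, 0.000000), k4 = (0.000000, 0.000000); V <- V + (h/6)(k1 + 2k2 + 2k3 + k4): V^p = -1.5000, V^q = -1.5000
step 2: k1 = (0.000000, 0.000000), k2 = (0.000000, 0.000000), k3 = (0.000000, 0.000000), k4 = (0.000000, 0.000000); V <- V + (h/6)(k1 + 2k2 + 2k3 + k4): V^p = -1.5000, V^q = -1.5000
step 3: k1 = (0.000000, 0.000000), k2 = (0.000000, 0.000000), k3 = (0.000000, 0.000000), k4 = (0.000000, 0.000000); V <- V + (h/6)(k1 + 2k2 + 2k3 + k4): V^p = -1.5000, V^q = -1.5000
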